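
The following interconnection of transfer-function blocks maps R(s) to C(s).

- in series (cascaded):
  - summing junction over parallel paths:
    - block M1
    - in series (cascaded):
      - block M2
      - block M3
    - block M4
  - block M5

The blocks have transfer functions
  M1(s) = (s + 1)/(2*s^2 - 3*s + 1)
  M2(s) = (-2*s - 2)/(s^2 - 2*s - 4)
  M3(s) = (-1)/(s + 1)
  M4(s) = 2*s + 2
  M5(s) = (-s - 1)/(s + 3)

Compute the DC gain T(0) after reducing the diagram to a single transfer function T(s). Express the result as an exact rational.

First reduce the diagram to T(s).

Step 1: series reduction of M2, M3 gives 2/(s^2 - 2*s - 4)
Step 2: sum the parallel branches M1, (M2*M3), M4 gives (4*s^5 - 10*s^4 - 15*s^3 + 21*s^2 - 10)/(2*s^4 - 7*s^3 - s^2 + 10*s - 4)
Step 3: multiply (M1+(M2*M3)+M4), M5 (series) gives (-4*s^6 + 6*s^5 + 25*s^4 - 6*s^3 - 21*s^2 + 10*s + 10)/(2*s^5 - s^4 - 22*s^3 + 7*s^2 + 26*s - 12)
Evaluating the step-3 result (the overall T(s)) at s = 0 gives T(0) = 10/(-12) = -5/6.

Answer: -5/6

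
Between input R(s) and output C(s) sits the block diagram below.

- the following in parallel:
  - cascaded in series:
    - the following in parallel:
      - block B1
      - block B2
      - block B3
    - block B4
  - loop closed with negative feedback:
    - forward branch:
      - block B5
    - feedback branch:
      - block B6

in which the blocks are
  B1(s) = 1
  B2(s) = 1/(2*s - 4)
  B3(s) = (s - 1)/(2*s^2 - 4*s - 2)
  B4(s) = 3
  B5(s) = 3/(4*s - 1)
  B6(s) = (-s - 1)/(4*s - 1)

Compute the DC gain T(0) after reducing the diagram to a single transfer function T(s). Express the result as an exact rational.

1. add B1, B2, B3 (parallel), giving (2*s^3 - 6*s^2 + s + 5)/(2*s^3 - 8*s^2 + 6*s + 4)
2. combine (B1+B2+B3), B4 in series, giving (6*s^3 - 18*s^2 + 3*s + 15)/(2*s^3 - 8*s^2 + 6*s + 4)
3. apply the feedback formula to B5, B6, giving (12*s - 3)/(16*s^2 - 11*s - 2)
4. reduce the parallel group ((B1+B2+B3)*B4), [B5/(1+B5*B6)], giving (96*s^5 - 330*s^4 + 132*s^3 + 339*s^2 - 141*s - 42)/(32*s^5 - 150*s^4 + 180*s^3 + 14*s^2 - 56*s - 8)
That last expression is T(s); at s = 0 only the constant terms survive, so T(0) = -42/(-8) = 21/4.

Answer: 21/4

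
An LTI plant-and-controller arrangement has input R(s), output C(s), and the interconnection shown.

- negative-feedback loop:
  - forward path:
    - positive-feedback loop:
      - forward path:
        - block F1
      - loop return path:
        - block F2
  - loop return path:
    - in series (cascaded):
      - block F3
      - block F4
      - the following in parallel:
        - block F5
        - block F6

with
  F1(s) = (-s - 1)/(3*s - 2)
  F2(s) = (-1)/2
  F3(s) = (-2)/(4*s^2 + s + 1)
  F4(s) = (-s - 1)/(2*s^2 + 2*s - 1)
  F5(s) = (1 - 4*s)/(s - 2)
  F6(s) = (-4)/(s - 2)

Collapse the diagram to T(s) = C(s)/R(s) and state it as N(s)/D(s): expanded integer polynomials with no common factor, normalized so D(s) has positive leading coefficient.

Reducing step by step:

[1] feedback reduction of F1, F2 gives (-2*s - 2)/(5*s - 5)
[2] combine F5, F6 in parallel gives (-4*s - 3)/(s - 2)
[3] combine F3, F4, (F5+F6) in series gives (-8*s^2 - 14*s - 6)/(8*s^5 - 6*s^4 - 20*s^3 + s^2 - 3*s + 2)
[4] feedback reduction of [F1/(1-F1*F2)], (F3*F4*(F5+F6)): this yields T(s), and no further normalization is needed

Answer: (-16*s^6 - 4*s^5 + 52*s^4 + 38*s^3 + 4*s^2 + 2*s - 4)/(40*s^6 - 70*s^5 - 70*s^4 + 121*s^3 + 24*s^2 + 65*s + 2)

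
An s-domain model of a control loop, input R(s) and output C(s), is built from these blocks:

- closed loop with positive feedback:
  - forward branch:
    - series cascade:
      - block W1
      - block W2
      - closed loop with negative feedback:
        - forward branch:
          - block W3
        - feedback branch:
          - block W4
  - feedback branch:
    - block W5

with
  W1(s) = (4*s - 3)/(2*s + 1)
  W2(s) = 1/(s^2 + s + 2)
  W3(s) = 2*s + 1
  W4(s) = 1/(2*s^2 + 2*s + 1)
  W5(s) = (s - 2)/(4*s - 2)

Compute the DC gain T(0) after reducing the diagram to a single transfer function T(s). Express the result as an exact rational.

[1] reduce the feedback loop with forward W3 and return W4 = (4*s^3 + 6*s^2 + 4*s + 1)/(2*s^2 + 4*s + 2)
[2] multiply W1, W2, [W3/(1+W3*W4)] (series) = (8*s^3 + 2*s^2 - 2*s - 3)/(2*s^4 + 6*s^3 + 10*s^2 + 10*s + 4)
[3] close the feedback loop around (W1*W2*[W3/(1+W3*W4)]), W5 = (32*s^4 - 8*s^3 - 12*s^2 - 8*s + 6)/(8*s^5 + 12*s^4 + 42*s^3 + 26*s^2 - 5*s - 14)
The step-3 result is T(s). Setting s = 0: T(0) = 6/(-14) = -3/7.

Final answer: -3/7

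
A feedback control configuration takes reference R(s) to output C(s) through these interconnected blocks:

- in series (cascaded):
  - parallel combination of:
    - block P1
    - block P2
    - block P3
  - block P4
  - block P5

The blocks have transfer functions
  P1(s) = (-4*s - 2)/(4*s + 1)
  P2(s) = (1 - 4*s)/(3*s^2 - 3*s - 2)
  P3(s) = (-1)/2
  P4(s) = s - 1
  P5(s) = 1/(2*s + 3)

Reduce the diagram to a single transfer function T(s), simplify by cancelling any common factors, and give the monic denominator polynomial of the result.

Reducing step by step:

Step 1 - add P1, P2, P3 (parallel) gives (-36*s^3 - 11*s^2 + 39*s + 12)/(24*s^3 - 18*s^2 - 22*s - 4)
Step 2 - cascade (P1+P2+P3), P4, P5 gives (-36*s^4 + 25*s^3 + 50*s^2 - 27*s - 12)/(48*s^4 + 36*s^3 - 98*s^2 - 74*s - 12)
Step 2 gives the fully reduced T(s), with no common factor left to cancel. The denominator's leading coefficient is 48, so divide each of its coefficients by 48 to get the monic form.

Answer: s^4 + 3*s^3/4 - 49*s^2/24 - 37*s/24 - 1/4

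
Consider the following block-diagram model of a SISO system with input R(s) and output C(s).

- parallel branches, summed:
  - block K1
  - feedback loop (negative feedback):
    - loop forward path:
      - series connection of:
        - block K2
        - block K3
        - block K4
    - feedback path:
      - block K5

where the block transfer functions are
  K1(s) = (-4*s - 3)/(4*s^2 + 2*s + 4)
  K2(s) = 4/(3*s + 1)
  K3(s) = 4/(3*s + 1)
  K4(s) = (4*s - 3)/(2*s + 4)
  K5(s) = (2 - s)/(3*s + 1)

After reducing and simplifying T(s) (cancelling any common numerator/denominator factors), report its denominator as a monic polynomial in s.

[1] series reduction of K2, K3, K4; result (32*s - 24)/(9*s^3 + 24*s^2 + 13*s + 2)
[2] close the feedback loop around (K2*K3*K4), K5; result (96*s^2 - 40*s - 24)/(27*s^4 + 81*s^3 + 31*s^2 + 107*s - 46)
[3] add K1, [(K2*K3*K4)/(1+(K2*K3*K4)*K5)] (parallel); result (-108*s^5 - 21*s^4 - 335*s^3 - 313*s^2 - 345*s + 42)/(108*s^6 + 378*s^5 + 394*s^4 + 814*s^3 + 154*s^2 + 336*s - 184)
Step 3 gives the fully reduced T(s), with no common factor left to cancel. The denominator's leading coefficient is 108, so divide each of its coefficients by 108 to get the monic form.

Therefore the answer is s^6 + 7*s^5/2 + 197*s^4/54 + 407*s^3/54 + 77*s^2/54 + 28*s/9 - 46/27.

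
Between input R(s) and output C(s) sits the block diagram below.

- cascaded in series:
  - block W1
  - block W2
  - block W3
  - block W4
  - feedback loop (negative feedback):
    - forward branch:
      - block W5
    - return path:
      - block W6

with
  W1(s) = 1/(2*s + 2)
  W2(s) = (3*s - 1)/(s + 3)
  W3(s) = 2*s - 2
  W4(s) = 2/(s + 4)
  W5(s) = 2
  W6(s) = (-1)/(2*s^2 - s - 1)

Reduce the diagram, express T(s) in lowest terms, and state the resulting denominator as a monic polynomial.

Reducing step by step:

Step 1. close the feedback loop around W5, W6; result (4*s^2 - 2*s - 2)/(2*s^2 - s - 3)
Step 2. combine W1, W2, W3, W4, [W5/(1+W5*W6)] in series; result (24*s^4 - 44*s^3 + 12*s^2 + 12*s - 4)/(2*s^5 + 15*s^4 + 27*s^3 - 19*s^2 - 69*s - 36)
Step 2 gives the fully reduced T(s), with no common factor left to cancel. The denominator's leading coefficient is 2, so divide each of its coefficients by 2 to get the monic form.

Answer: s^5 + 15*s^4/2 + 27*s^3/2 - 19*s^2/2 - 69*s/2 - 18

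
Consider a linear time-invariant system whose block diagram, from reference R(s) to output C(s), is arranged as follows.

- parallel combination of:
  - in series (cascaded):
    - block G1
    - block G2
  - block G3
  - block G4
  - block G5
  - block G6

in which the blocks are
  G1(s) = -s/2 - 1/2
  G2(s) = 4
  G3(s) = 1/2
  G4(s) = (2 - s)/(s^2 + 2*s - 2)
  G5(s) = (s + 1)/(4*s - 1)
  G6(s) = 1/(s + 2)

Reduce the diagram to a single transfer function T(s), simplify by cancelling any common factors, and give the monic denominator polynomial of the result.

Step 1 - reduce the series chain G1, G2 -> -2*s - 2
Step 2 - combine (G1*G2), G3, G4, G5, G6 in parallel -> (-16*s^5 - 70*s^4 - 51*s^3 + 88*s^2 + 46*s - 24)/(8*s^4 + 30*s^3 + 8*s^2 - 36*s + 8)
No further cancellation is possible in the step-2 result, so that is T(s). Its denominator becomes monic after dividing by the leading coefficient 8.

Answer: s^4 + 15*s^3/4 + s^2 - 9*s/2 + 1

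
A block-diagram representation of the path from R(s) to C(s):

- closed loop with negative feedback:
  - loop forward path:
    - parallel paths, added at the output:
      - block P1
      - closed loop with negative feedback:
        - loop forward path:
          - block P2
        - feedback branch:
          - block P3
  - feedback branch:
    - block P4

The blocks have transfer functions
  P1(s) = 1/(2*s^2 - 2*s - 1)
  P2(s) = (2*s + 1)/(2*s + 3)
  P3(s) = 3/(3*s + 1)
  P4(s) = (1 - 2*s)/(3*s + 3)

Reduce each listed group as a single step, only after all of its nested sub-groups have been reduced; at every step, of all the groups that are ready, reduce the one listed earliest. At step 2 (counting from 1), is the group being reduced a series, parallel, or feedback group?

[1] apply the feedback formula to P2, P3
[2] combine P1, [P2/(1+P2*P3)] in parallel
[3] reduce the feedback loop with forward (P1+[P2/(1+P2*P3)]) and return P4
The group at step 2 is a parallel group.

Final answer: parallel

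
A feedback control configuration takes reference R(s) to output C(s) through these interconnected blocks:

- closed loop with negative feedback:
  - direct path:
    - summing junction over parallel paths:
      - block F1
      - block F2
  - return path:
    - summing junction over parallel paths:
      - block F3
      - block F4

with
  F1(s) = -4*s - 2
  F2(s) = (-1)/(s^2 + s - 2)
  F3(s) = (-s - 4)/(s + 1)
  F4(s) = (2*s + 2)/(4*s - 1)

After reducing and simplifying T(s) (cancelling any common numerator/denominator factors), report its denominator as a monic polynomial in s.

Answer: s^5 + 15*s^4/2 + 37*s^3/8 - 57*s^2/4 - s/2 + 5/2

Working:
1. reduce the parallel group F1, F2: (-4*s^3 - 6*s^2 + 6*s + 3)/(s^2 + s - 2)
2. sum the parallel branches F3, F4: (-2*s^2 - 11*s + 6)/(4*s^2 + 3*s - 1)
3. reduce the feedback loop with forward (F1+F2) and return (F3+F4): (-16*s^5 - 36*s^4 + 10*s^3 + 36*s^2 + 3*s - 3)/(8*s^5 + 60*s^4 + 37*s^3 - 114*s^2 - 4*s + 20)
Step 3 gives the fully reduced T(s), with no common factor left to cancel. The denominator's leading coefficient is 8, so divide each of its coefficients by 8 to get the monic form.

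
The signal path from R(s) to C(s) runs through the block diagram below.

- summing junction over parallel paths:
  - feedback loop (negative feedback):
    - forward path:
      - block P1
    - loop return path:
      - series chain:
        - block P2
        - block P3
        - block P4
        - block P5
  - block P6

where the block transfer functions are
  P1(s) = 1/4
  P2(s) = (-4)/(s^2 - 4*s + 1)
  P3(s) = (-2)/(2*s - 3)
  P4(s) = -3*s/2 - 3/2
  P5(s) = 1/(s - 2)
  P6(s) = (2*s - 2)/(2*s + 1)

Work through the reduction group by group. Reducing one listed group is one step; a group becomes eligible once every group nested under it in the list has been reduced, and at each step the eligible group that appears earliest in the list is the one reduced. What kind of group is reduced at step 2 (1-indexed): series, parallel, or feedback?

Step 1 - combine P2, P3, P4, P5 in series
Step 2 - reduce the feedback loop with forward P1 and return (P2*P3*P4*P5)
Step 3 - parallel reduction of [P1/(1+P1*(P2*P3*P4*P5))], P6
Step 2 collapses a feedback group.

Answer: feedback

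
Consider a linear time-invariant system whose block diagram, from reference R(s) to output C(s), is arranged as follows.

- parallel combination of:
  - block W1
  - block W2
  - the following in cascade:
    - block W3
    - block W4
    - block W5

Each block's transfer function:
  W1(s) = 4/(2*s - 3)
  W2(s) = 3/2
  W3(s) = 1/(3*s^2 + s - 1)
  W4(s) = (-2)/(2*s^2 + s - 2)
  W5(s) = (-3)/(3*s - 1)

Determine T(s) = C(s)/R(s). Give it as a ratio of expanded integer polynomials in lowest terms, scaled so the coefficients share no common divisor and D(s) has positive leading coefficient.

Step 1: combine W3, W4, W5 in series gives 6/(18*s^5 + 9*s^4 - 26*s^3 - 2*s^2 + 9*s - 2)
Step 2: add W1, W2, (W3*W4*W5) (parallel); the result is T(s) itself (integer coefficients, no common factor, positive leading denominator coefficient)

Final answer: (108*s^6 + 36*s^5 - 165*s^4 + 14*s^3 + 56*s^2 + 3*s - 34)/(72*s^6 - 72*s^5 - 158*s^4 + 148*s^3 + 48*s^2 - 62*s + 12)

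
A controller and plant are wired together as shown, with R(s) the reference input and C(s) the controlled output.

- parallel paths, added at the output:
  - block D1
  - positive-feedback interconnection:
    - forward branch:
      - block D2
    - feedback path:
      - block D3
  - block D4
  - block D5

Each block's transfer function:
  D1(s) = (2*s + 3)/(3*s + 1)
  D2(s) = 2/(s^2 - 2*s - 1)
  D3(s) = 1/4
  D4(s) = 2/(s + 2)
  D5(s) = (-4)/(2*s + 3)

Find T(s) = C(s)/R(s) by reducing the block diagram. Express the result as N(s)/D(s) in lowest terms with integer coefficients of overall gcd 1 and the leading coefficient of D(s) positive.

1. collapse the loop (D2 forward, D3 return); result 4/(2*s^2 - 4*s - 3)
2. sum the parallel branches D1, [D2/(1-D2*D3)], D4, D5 - this is the overall T(s), already in the required normalized form

Answer: (8*s^5 + 24*s^4 - 14*s^3 - 44*s^2 - 45*s - 24)/(12*s^5 + 22*s^4 - 60*s^3 - 157*s^2 - 99*s - 18)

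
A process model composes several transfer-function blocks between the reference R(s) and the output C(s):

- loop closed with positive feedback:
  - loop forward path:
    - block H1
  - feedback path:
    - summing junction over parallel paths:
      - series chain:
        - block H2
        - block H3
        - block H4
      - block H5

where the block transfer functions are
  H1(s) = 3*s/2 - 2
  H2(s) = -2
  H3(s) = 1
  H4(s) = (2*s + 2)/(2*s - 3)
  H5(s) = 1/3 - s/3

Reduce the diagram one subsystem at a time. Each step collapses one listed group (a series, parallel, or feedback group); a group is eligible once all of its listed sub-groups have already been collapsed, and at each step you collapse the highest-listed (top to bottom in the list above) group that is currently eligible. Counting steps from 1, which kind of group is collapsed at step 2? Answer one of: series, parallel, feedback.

Step 1. cascade H2, H3, H4
Step 2. combine (H2*H3*H4), H5 in parallel
Step 3. close the feedback loop around H1, ((H2*H3*H4)+H5)
So the answer for step 2 is parallel.

Therefore the answer is parallel.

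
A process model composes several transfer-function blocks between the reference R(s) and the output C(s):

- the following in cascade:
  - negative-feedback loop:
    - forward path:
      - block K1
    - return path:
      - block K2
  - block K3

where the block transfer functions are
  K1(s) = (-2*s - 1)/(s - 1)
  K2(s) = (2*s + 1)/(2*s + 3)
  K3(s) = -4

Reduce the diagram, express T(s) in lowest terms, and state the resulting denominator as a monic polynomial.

Step 1: feedback reduction of K1, K2 gives (4*s^2 + 8*s + 3)/(2*s^2 + 3*s + 4)
Step 2: reduce the series chain [K1/(1+K1*K2)], K3 gives (-16*s^2 - 32*s - 12)/(2*s^2 + 3*s + 4)
That last expression is T(s), already simplified. Scaling its denominator by 1/2 (the reciprocal of the leading coefficient) yields the monic denominator.

Final answer: s^2 + 3*s/2 + 2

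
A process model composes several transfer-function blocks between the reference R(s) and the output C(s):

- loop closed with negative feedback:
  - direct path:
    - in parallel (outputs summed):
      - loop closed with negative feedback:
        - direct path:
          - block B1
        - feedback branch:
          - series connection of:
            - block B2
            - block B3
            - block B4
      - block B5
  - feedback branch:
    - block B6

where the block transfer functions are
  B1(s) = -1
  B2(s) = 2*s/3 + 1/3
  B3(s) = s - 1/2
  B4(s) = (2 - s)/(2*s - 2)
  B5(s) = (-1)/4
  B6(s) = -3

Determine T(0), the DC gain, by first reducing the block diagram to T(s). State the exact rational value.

First reduce the diagram to T(s).

[1] combine B2, B3, B4 in series = (-4*s^3 + 8*s^2 + s - 2)/(12*s - 12)
[2] close the feedback loop around B1, (B2*B3*B4) = (12 - 12*s)/(4*s^3 - 8*s^2 + 11*s - 10)
[3] combine [B1/(1+B1*(B2*B3*B4))], B5 in parallel = (-4*s^3 + 8*s^2 - 59*s + 58)/(16*s^3 - 32*s^2 + 44*s - 40)
[4] feedback reduction of ([B1/(1+B1*(B2*B3*B4))]+B5), B6 = (-4*s^3 + 8*s^2 - 59*s + 58)/(28*s^3 - 56*s^2 + 221*s - 214)
DC gain: substitute s = 0 into T(s) from step 4: T(0) = 58/(-214) = -29/107.

Answer: -29/107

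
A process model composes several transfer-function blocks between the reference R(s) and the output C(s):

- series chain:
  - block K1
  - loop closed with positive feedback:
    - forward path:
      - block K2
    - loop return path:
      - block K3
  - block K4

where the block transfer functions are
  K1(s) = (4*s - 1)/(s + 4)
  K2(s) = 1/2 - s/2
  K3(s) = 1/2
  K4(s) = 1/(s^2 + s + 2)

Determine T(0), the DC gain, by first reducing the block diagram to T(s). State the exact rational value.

Answer: -1/12

Working:
(1) reduce the feedback loop with forward K2 and return K3: (2 - 2*s)/(s + 3)
(2) reduce the series chain K1, [K2/(1-K2*K3)], K4: (-8*s^2 + 10*s - 2)/(s^4 + 8*s^3 + 21*s^2 + 26*s + 24)
Evaluating the step-2 result (the overall T(s)) at s = 0 gives T(0) = -2/24 = -1/12.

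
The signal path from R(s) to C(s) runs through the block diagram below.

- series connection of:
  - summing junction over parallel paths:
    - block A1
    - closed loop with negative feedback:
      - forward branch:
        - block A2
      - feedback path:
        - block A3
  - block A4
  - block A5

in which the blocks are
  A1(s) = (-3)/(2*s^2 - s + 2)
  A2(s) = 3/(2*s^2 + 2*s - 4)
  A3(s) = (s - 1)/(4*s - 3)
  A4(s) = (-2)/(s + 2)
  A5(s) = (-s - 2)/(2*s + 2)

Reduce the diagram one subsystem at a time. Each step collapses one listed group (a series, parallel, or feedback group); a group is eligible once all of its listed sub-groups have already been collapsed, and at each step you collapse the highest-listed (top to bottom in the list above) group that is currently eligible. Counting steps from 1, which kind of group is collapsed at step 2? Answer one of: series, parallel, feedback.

Answer: parallel

Working:
Step 1. reduce the feedback loop with forward A2 and return A3
Step 2. parallel reduction of A1, [A2/(1+A2*A3)]
Step 3. cascade (A1+[A2/(1+A2*A3)]), A4, A5
At step 2 the group reduced is parallel.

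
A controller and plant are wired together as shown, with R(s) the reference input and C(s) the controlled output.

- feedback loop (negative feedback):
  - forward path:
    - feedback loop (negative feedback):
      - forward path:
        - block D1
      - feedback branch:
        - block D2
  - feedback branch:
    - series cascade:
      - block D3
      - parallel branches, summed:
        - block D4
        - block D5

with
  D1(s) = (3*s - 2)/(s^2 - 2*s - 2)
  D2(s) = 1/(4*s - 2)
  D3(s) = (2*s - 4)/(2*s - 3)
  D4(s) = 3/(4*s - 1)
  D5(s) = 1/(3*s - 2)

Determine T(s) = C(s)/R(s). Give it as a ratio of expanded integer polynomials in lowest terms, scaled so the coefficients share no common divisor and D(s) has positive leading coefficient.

1. feedback reduction of D1, D2; result (12*s^2 - 14*s + 4)/(4*s^3 - 10*s^2 - s + 2)
2. sum the parallel branches D4, D5; result (13*s - 7)/(12*s^2 - 11*s + 2)
3. multiply D3, (D4+D5) (series); result (26*s^2 - 66*s + 28)/(24*s^3 - 58*s^2 + 37*s - 6)
4. reduce the feedback loop with forward [D1/(1+D1*D2)] and return (D3*(D4+D5)): this yields T(s), and no further normalization is needed

Final answer: (96*s^4 - 280*s^3 + 264*s^2 - 98*s + 12)/(32*s^5 - 136*s^4 + 248*s^3 - 316*s^2 + 213*s - 50)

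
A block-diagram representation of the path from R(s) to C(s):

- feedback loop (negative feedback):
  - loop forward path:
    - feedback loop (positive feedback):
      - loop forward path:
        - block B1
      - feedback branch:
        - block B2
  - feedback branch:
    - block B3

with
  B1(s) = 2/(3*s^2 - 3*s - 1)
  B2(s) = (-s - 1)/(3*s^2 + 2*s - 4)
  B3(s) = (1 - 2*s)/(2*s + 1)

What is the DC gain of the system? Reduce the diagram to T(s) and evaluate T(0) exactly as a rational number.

Step 1 - close the feedback loop around B1, B2 gives (6*s^2 + 4*s - 8)/(9*s^4 - 3*s^3 - 21*s^2 + 12*s + 6)
Step 2 - apply the feedback formula to [B1/(1-B1*B2)], B3 gives (12*s^3 + 14*s^2 - 12*s - 8)/(18*s^5 + 3*s^4 - 57*s^3 + s^2 + 44*s - 2)
DC gain: substitute s = 0 into T(s) from step 2: T(0) = -8/(-2) = 4.

Hence the answer: 4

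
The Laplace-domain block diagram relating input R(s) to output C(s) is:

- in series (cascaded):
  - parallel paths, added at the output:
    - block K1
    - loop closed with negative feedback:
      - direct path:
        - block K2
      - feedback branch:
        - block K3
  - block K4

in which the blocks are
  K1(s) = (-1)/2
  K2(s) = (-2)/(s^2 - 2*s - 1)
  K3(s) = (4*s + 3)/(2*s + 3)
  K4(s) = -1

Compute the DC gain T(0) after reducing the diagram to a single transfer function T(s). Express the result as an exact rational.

Answer: -1/6

Working:
Step 1 - reduce the feedback loop with forward K2 and return K3; result (-4*s - 6)/(2*s^3 - s^2 - 16*s - 9)
Step 2 - reduce the parallel group K1, [K2/(1+K2*K3)]; result (-2*s^3 + s^2 + 8*s - 3)/(4*s^3 - 2*s^2 - 32*s - 18)
Step 3 - series reduction of (K1+[K2/(1+K2*K3)]), K4; result (2*s^3 - s^2 - 8*s + 3)/(4*s^3 - 2*s^2 - 32*s - 18)
That last expression is T(s); at s = 0 only the constant terms survive, so T(0) = 3/(-18) = -1/6.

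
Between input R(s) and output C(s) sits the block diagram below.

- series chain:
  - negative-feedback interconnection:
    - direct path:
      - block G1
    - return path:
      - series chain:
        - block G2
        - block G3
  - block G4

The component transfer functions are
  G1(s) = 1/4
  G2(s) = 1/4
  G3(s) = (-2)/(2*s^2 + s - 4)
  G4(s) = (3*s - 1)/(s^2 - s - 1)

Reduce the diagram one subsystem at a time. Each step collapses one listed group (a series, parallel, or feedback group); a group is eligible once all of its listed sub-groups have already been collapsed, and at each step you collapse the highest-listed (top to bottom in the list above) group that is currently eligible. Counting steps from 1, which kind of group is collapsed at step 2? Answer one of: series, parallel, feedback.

Answer: feedback

Working:
[1] cascade G2, G3
[2] collapse the loop (G1 forward, (G2*G3) return)
[3] reduce the series chain [G1/(1+G1*(G2*G3))], G4
Step 2: feedback.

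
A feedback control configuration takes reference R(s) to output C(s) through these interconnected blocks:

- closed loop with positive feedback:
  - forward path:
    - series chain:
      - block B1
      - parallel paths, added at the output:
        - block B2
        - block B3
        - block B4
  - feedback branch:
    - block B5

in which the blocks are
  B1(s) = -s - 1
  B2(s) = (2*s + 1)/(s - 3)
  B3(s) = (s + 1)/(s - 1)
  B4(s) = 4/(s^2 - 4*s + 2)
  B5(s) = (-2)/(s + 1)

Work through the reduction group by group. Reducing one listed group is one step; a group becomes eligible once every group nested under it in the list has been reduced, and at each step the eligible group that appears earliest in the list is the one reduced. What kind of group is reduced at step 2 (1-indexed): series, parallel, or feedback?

Answer: series

Working:
[1] add B2, B3, B4 (parallel)
[2] series reduction of B1, (B2+B3+B4)
[3] reduce the feedback loop with forward (B1*(B2+B3+B4)) and return B5
The group at step 2 is a series group.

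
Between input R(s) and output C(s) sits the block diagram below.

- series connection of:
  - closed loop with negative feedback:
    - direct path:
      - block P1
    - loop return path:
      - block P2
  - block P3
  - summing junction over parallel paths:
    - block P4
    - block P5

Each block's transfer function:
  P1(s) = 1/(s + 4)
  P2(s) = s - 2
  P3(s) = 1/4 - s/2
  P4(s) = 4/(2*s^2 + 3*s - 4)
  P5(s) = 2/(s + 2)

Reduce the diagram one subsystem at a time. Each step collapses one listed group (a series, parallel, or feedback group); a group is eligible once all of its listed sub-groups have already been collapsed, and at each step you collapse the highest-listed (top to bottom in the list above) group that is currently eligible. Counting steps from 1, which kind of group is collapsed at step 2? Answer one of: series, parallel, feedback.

The answer is parallel.

Reasoning:
Step 1. apply the feedback formula to P1, P2
Step 2. sum the parallel branches P4, P5
Step 3. multiply [P1/(1+P1*P2)], P3, (P4+P5) (series)
Step 2: parallel.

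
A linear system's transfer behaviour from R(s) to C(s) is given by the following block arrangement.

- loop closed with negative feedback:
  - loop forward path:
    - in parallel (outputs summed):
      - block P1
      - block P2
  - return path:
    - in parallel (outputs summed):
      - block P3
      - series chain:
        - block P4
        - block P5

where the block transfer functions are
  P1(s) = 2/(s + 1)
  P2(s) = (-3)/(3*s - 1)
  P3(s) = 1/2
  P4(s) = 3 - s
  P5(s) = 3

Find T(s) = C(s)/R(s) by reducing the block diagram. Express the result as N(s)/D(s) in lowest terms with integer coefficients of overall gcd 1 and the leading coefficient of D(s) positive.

Step 1. combine P1, P2 in parallel gives (3*s - 5)/(3*s^2 + 2*s - 1)
Step 2. multiply P4, P5 (series) gives 9 - 3*s
Step 3. reduce the parallel group P3, (P4*P5) gives 19/2 - 3*s
Step 4. reduce the feedback loop with forward (P1+P2) and return (P3+(P4*P5)), giving the overall T(s)

Hence the answer: (10 - 6*s)/(12*s^2 - 91*s + 97)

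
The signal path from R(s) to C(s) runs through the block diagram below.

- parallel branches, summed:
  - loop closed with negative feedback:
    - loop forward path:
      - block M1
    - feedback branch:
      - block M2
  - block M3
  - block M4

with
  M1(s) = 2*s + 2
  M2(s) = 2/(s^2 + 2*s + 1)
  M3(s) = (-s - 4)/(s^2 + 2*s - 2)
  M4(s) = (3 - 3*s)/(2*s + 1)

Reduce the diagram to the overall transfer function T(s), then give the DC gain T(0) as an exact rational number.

Step 1 - apply the feedback formula to M1, M2, giving (2*s^2 + 4*s + 2)/(s + 5)
Step 2 - reduce the parallel group [M1/(1+M1*M2)], M3, M4, giving (4*s^5 + 15*s^4 - 24*s^2 - 7*s - 54)/(2*s^4 + 15*s^3 + 23*s^2 - 12*s - 10)
Step 2 gives the overall T(s). Then T(0) = -54/(-10) = 27/5.

Hence the answer: 27/5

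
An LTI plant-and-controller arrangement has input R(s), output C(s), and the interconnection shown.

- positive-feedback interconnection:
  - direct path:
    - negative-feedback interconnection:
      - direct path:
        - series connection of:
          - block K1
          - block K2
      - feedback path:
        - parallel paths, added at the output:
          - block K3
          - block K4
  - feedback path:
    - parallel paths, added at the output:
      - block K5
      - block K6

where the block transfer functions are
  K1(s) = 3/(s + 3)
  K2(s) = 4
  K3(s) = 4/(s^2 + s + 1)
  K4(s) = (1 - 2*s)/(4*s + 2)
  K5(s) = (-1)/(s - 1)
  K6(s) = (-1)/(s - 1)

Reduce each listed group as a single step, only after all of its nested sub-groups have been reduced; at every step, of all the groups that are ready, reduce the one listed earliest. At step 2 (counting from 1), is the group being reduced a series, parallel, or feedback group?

Step 1 - series reduction of K1, K2
Step 2 - add K3, K4 (parallel)
Step 3 - reduce the feedback loop with forward (K1*K2) and return (K3+K4)
Step 4 - sum the parallel branches K5, K6
Step 5 - reduce the feedback loop with forward [(K1*K2)/(1+(K1*K2)*(K3+K4))] and return (K5+K6)
The group at step 2 is a parallel group.

Answer: parallel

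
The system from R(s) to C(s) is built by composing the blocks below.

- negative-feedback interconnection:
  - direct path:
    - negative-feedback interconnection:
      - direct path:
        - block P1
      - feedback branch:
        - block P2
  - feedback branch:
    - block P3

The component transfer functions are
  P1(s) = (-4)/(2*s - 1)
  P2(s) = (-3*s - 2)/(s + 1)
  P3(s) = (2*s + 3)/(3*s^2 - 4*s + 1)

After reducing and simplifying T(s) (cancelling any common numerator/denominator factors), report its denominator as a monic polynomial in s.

Step 1 - collapse the loop (P1 forward, P2 return): (-4*s - 4)/(2*s^2 + 13*s + 7)
Step 2 - collapse the loop ([P1/(1+P1*P2)] forward, P3 return): (-12*s^3 + 4*s^2 + 12*s - 4)/(6*s^4 + 31*s^3 - 37*s^2 - 35*s - 5)
Step 2 gives the fully reduced T(s), with no common factor left to cancel. The denominator's leading coefficient is 6, so divide each of its coefficients by 6 to get the monic form.

Final answer: s^4 + 31*s^3/6 - 37*s^2/6 - 35*s/6 - 5/6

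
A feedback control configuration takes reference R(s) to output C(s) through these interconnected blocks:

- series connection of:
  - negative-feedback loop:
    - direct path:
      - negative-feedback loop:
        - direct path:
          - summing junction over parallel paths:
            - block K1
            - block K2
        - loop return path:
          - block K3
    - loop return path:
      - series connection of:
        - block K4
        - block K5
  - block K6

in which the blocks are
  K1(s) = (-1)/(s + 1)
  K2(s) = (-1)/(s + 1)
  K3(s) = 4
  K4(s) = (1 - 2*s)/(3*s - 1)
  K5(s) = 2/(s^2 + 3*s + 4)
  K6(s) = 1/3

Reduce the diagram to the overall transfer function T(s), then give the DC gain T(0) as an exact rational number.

Answer: 1/9

Working:
Step 1: reduce the parallel group K1, K2: (-2)/(s + 1)
Step 2: close the feedback loop around (K1+K2), K3: (-2)/(s - 7)
Step 3: series reduction of K4, K5: (2 - 4*s)/(3*s^3 + 8*s^2 + 9*s - 4)
Step 4: apply the feedback formula to [(K1+K2)/(1+(K1+K2)*K3)], (K4*K5): (-6*s^3 - 16*s^2 - 18*s + 8)/(3*s^4 - 13*s^3 - 47*s^2 - 59*s + 24)
Step 5: cascade [[(K1+K2)/(1+(K1+K2)*K3)]/(1+[(K1+K2)/(1+(K1+K2)*K3)]*(K4*K5))], K6: (-6*s^3 - 16*s^2 - 18*s + 8)/(9*s^4 - 39*s^3 - 141*s^2 - 177*s + 72)
The step-5 result is T(s). Setting s = 0: T(0) = 8/72 = 1/9.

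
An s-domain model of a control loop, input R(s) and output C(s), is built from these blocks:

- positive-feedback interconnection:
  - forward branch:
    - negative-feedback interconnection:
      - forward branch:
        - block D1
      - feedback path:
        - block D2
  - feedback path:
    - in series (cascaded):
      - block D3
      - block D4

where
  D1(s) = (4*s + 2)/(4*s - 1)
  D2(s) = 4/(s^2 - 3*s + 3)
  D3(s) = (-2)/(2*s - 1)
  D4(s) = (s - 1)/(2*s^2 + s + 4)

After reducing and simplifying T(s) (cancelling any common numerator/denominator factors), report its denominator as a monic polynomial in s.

[1] feedback reduction of D1, D2, giving (4*s^3 - 10*s^2 + 6*s + 6)/(4*s^3 - 13*s^2 + 31*s + 5)
[2] reduce the series chain D3, D4, giving (2 - 2*s)/(4*s^3 + 7*s - 4)
[3] close the feedback loop around [D1/(1+D1*D2)], (D3*D4), giving (16*s^6 - 40*s^5 + 52*s^4 - 62*s^3 + 82*s^2 + 18*s - 24)/(16*s^6 - 52*s^5 + 160*s^4 - 115*s^3 + 301*s^2 - 89*s - 32)
Step 3 gives the fully reduced T(s), with no common factor left to cancel. The denominator's leading coefficient is 16, so divide each of its coefficients by 16 to get the monic form.

Therefore the answer is s^6 - 13*s^5/4 + 10*s^4 - 115*s^3/16 + 301*s^2/16 - 89*s/16 - 2.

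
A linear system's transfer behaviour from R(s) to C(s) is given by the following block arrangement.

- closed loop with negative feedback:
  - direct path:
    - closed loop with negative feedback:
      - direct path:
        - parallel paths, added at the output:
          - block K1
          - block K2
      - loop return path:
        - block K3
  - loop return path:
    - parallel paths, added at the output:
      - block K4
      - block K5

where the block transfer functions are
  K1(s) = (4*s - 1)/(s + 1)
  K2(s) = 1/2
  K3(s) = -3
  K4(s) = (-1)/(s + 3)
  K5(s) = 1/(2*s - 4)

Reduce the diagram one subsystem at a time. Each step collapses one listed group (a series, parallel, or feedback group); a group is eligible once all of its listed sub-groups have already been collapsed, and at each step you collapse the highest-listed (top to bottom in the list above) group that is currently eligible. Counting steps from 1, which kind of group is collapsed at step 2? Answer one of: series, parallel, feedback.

Reducing step by step:

Step 1: parallel reduction of K1, K2
Step 2: apply the feedback formula to (K1+K2), K3
Step 3: add K4, K5 (parallel)
Step 4: collapse the loop ([(K1+K2)/(1+(K1+K2)*K3)] forward, (K4+K5) return)
At step 2 the group reduced is feedback.

Answer: feedback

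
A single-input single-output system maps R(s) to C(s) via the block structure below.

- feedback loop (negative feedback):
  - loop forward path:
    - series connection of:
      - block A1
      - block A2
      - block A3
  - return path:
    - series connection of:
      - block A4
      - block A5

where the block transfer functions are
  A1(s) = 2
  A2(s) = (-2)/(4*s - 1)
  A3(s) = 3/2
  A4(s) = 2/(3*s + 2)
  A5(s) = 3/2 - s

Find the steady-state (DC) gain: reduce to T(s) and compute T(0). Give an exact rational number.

First reduce the diagram to T(s).

[1] multiply A1, A2, A3 (series); result (-6)/(4*s - 1)
[2] cascade A4, A5; result (3 - 2*s)/(3*s + 2)
[3] apply the feedback formula to (A1*A2*A3), (A4*A5); result (-18*s - 12)/(12*s^2 + 17*s - 20)
Step 3 gives the overall T(s). Then T(0) = -12/(-20) = 3/5.

Answer: 3/5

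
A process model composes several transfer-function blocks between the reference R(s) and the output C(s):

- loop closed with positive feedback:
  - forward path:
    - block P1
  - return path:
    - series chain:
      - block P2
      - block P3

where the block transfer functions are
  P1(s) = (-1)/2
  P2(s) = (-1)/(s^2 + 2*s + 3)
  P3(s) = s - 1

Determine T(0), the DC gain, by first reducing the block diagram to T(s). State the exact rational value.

First reduce the diagram to T(s).

Step 1: cascade P2, P3: (1 - s)/(s^2 + 2*s + 3)
Step 2: close the feedback loop around P1, (P2*P3): (-s^2 - 2*s - 3)/(2*s^2 + 3*s + 7)
DC gain: substitute s = 0 into T(s) from step 2: T(0) = -3/7.

Answer: -3/7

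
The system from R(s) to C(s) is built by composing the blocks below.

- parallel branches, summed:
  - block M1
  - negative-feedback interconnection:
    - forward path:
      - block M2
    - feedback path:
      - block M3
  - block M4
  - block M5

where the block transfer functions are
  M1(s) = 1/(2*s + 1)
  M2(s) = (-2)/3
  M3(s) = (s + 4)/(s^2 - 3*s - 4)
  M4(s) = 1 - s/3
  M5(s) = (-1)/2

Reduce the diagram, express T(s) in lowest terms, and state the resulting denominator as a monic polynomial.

(1) feedback reduction of M2, M3: (-2*s^2 + 6*s + 8)/(3*s^2 - 11*s - 20)
(2) add M1, [M2/(1+M2*M3)], M4, M5 (parallel): (-12*s^4 + 32*s^3 + 123*s^2 - 47*s - 132)/(36*s^3 - 114*s^2 - 306*s - 120)
Step 2 gives the fully reduced T(s), with no common factor left to cancel. The denominator's leading coefficient is 36, so divide each of its coefficients by 36 to get the monic form.

Answer: s^3 - 19*s^2/6 - 17*s/2 - 10/3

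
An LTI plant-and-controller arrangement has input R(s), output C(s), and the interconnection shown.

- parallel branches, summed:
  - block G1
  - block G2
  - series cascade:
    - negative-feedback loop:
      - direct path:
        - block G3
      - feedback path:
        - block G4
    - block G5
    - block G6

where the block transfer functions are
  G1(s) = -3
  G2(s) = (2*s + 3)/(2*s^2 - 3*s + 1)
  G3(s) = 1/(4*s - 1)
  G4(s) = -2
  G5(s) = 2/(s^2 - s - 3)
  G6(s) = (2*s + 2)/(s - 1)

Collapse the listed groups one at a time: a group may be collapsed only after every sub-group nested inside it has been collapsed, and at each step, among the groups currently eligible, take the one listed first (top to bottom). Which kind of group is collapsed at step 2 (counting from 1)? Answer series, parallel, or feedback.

Step 1. reduce the feedback loop with forward G3 and return G4
Step 2. multiply [G3/(1+G3*G4)], G5, G6 (series)
Step 3. add G1, G2, ([G3/(1+G3*G4)]*G5*G6) (parallel)
So the answer for step 2 is series.

Final answer: series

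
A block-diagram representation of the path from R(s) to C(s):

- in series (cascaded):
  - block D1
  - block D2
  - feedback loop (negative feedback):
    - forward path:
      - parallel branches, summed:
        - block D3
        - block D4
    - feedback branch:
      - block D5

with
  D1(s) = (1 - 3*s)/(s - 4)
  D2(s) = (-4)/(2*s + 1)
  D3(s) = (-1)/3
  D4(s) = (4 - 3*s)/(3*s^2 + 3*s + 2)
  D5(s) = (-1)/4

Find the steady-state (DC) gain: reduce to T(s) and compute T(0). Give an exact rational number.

(1) combine D3, D4 in parallel gives (-3*s^2 - 12*s + 10)/(9*s^2 + 9*s + 6)
(2) collapse the loop ((D3+D4) forward, D5 return) gives (-12*s^2 - 48*s + 40)/(39*s^2 + 48*s + 14)
(3) series reduction of D1, D2, [(D3+D4)/(1+(D3+D4)*D5)] gives (-144*s^3 - 528*s^2 + 672*s - 160)/(78*s^4 - 177*s^3 - 464*s^2 - 290*s - 56)
DC gain: substitute s = 0 into T(s) from step 3: T(0) = -160/(-56) = 20/7.

Final answer: 20/7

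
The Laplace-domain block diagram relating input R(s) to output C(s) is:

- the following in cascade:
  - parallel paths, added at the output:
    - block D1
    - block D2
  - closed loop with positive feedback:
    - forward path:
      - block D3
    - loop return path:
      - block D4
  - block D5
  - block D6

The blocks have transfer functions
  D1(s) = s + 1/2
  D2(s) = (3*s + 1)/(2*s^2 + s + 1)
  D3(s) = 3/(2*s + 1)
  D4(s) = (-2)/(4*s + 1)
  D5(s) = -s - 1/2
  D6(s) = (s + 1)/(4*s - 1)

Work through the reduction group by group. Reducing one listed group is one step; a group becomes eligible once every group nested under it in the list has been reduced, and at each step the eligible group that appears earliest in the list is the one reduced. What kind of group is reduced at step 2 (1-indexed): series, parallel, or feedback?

Step 1. reduce the parallel group D1, D2
Step 2. feedback reduction of D3, D4
Step 3. combine (D1+D2), [D3/(1-D3*D4)], D5, D6 in series
Step 2: feedback.

Final answer: feedback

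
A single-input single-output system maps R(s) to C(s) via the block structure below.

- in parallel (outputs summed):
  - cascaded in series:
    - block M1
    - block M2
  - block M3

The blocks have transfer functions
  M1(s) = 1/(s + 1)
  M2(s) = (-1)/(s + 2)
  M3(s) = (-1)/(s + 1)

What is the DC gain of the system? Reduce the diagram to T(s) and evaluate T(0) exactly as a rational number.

[1] series reduction of M1, M2 -> (-1)/(s^2 + 3*s + 2)
[2] sum the parallel branches (M1*M2), M3 -> (-s - 3)/(s^2 + 3*s + 2)
The step-2 result is T(s). Setting s = 0: T(0) = -3/2.

Hence the answer: -3/2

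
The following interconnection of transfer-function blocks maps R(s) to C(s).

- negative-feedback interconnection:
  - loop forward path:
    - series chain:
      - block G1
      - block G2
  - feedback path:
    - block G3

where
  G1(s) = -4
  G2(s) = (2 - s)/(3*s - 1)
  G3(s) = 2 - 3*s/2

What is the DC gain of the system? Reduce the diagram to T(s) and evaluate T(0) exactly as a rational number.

Step 1. combine G1, G2 in series gives (4*s - 8)/(3*s - 1)
Step 2. feedback reduction of (G1*G2), G3 gives (8 - 4*s)/(6*s^2 - 23*s + 17)
Step 2 gives the overall T(s). Then T(0) = 8/17.

Answer: 8/17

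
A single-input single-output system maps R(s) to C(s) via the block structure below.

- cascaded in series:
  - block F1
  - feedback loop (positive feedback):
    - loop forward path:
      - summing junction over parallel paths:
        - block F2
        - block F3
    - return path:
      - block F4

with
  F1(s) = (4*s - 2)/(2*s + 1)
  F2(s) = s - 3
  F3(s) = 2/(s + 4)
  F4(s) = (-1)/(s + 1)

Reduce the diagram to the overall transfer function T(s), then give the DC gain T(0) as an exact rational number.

The answer is -10/3.

Reasoning:
Step 1 - reduce the parallel group F2, F3, giving (s^2 + s - 10)/(s + 4)
Step 2 - close the feedback loop around (F2+F3), F4, giving (s^3 + 2*s^2 - 9*s - 10)/(2*s^2 + 6*s - 6)
Step 3 - multiply F1, [(F2+F3)/(1-(F2+F3)*F4)] (series), giving (2*s^4 + 3*s^3 - 20*s^2 - 11*s + 10)/(2*s^3 + 7*s^2 - 3*s - 3)
That last expression is T(s); at s = 0 only the constant terms survive, so T(0) = 10/(-3) = -10/3.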